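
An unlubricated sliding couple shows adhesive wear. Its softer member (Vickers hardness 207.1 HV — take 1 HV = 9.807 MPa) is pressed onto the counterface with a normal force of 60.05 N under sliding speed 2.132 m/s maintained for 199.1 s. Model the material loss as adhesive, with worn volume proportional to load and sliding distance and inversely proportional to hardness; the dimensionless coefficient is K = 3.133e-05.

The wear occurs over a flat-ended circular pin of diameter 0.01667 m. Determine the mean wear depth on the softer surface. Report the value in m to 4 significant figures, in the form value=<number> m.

value=1.802e-06 m

Intermediate values are displayed rounded, and the algebra runs at exact precision, and one last rounding: four significant digits.
The distance L = v·t = 2.132 m/s × 199.1 s = 424.5 m.
Hardness H = 207.1 HV × 9.807 MPa/HV = 2031 MPa = 2.031e+09 Pa.
Contact area A = π·d²/4 = π·(0.01667 m)²/4 = 2.183e-04 m².
In SI base units: W = 60.05 N, H = 2.031e+09 Pa, K = 3.133e-05.
Wear volume V = K·W·L/H = 3.133e-05 · 60.05 · 424.5 / 2.031e+09 = 3.932e-10 m³.
Mean wear depth h = V/A = 3.932e-10 / 2.183e-04 = 1.802e-06 m.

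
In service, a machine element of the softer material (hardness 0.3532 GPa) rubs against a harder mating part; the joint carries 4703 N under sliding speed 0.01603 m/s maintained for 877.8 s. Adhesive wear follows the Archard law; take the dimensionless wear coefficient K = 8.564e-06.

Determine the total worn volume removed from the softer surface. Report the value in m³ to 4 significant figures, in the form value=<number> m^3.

The computation holds full precision, and printed values are rounded. Rounded once at the end to 4 significant figures.
Distance covered L = v·t = 0.01603 m/s × 877.8 s = 14.07 m.
Hardness H = 0.3532 GPa = 3.532e+08 Pa.
Expressed in SI base units: W = 4703 N, H = 3.532e+08 Pa, K = 8.564e-06.
Apply Archard: V = K·W·L/H = 8.564e-06 · 4703 · 14.07 / 3.532e+08 = 1.605e-09 m³.

value=1.605e-09 m^3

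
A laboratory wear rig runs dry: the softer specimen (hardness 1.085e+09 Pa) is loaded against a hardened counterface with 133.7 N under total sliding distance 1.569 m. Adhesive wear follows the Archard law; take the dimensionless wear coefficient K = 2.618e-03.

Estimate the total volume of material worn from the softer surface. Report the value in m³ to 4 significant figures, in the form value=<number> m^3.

value=5.062e-10 m^3

Intermediate values are printed rounded. All working math carries full float precision. Rounded once at the end, at four significant figures.
As SI base values: W = 133.7 N, H = 1.085e+09 Pa, K = 2.618e-03.
By Archard's law, V = K·W·L/H = 2.618e-03 · 133.7 · 1.569 / 1.085e+09 = 5.062e-10 m³.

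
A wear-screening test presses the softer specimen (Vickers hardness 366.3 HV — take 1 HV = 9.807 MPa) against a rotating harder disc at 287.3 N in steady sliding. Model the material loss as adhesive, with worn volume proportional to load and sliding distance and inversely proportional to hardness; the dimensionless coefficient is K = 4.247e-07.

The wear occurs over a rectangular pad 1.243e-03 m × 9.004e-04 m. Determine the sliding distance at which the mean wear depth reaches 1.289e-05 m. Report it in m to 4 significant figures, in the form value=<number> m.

value=424.7 m

The computation maintains full float precision. Intermediate values are displayed rounded — a single final rounding: four significant figures.
Convert: Hardness H = 366.3 HV × 9.807 MPa/HV = 3592 MPa = 3.592e+09 Pa.
Convert: Contact area A = 1.243e-03 m × 9.004e-04 m = 1.119e-06 m².
As SI base values: W = 287.3 N, H = 3.592e+09 Pa, K = 4.247e-07.
At the depth limit, V_lim = h_lim·A = 1.289e-05 · 1.119e-06 = 1.443e-11 m³.
So the life L = V_lim·H/(K·W) = 1.443e-11 · 3.592e+09 / (4.247e-07 · 287.3) = 424.7 m.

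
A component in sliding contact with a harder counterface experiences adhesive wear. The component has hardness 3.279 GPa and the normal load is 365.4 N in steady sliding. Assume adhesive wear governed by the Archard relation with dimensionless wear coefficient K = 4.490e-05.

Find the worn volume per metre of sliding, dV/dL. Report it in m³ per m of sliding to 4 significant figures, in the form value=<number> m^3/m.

Each operation keeps full precision. Printed values are rounded. Rounded just once, at 4 significant figures.
Hardness H = 3.279 GPa = 3.279e+09 Pa.
As SI base values: W = 365.4 N, H = 3.279e+09 Pa, K = 4.490e-05.
Sliding wear rate dV/dL = K·W/H, per unit distance: 4.490e-05 · 365.4 / 3.279e+09 = 5.003e-12 m³/m.

value=5.003e-12 m^3/m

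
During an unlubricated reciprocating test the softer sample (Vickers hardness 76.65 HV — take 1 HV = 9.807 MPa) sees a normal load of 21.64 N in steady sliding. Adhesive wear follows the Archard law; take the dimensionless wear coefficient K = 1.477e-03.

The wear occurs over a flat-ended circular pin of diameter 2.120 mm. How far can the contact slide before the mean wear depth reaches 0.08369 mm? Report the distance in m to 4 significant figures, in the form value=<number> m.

Intermediate values are printed rounded. Each operation keeps full float precision; rounded once at the end to 4 significant digits.
Hardness H = 76.65 HV × 9.807 MPa/HV = 751.7 MPa = 7.517e+08 Pa.
Pin diameter d = 2.120 mm = 0.002120 m. Contact area A = π·d²/4 = π·(0.002120 m)²/4 = 3.530e-06 m².
Depth limit h_lim = 0.08369 mm = 8.369e-05 m.
Expressed in SI base units: W = 21.64 N, H = 7.517e+08 Pa, K = 1.477e-03.
Allowed volume V_lim = h_lim·A = 8.369e-05 · 3.530e-06 = 2.954e-10 m³.
Thus life L = V_lim·H/(K·W) = 2.954e-10 · 7.517e+08 / (1.477e-03 · 21.64) = 6.948 m.

value=6.948 m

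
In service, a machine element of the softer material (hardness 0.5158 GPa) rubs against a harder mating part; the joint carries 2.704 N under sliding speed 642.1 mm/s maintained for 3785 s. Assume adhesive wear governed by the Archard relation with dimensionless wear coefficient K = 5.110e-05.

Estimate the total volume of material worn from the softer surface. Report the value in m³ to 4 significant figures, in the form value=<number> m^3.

value=6.511e-10 m^3

Every step carries full float precision. Intermediate values are shown rounded, and a lone final rounding: four significant figures.
Convert: Sliding speed v = 642.1 mm/s = 0.6421 m/s. Total distance L = v·t = 0.6421 m/s × 3785 s = 2430 m.
Convert: Hardness H = 0.5158 GPa = 5.158e+08 Pa.
Collected in SI base units: W = 2.704 N, H = 5.158e+08 Pa, K = 5.110e-05.
Archard relation: V = K·W·L/H = 5.110e-05 · 2.704 · 2430 / 5.158e+08 = 6.511e-10 m³.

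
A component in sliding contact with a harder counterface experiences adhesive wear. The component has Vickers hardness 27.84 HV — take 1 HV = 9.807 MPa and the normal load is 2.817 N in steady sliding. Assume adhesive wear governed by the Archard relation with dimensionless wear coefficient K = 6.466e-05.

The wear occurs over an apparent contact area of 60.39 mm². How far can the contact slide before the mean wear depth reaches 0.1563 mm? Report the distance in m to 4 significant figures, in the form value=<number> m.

Every step holds full precision. Intermediate values are displayed rounded. Rounded once at the end, at 4 significant digits.
Convert: Hardness H = 27.84 HV × 9.807 MPa/HV = 273.0 MPa = 2.730e+08 Pa.
Convert: Contact area A = 60.39 mm² = 6.039e-05 m².
Convert: Depth limit h_lim = 0.1563 mm = 1.563e-04 m.
As SI base values: W = 2.817 N, H = 2.730e+08 Pa, K = 6.466e-05.
At the depth limit, V_lim = h_lim·A = 1.563e-04 · 6.039e-05 = 9.439e-09 m³.
Thus life L = V_lim·H/(K·W) = 9.439e-09 · 2.730e+08 / (6.466e-05 · 2.817) = 1.415e+04 m.

value=1.415e+04 m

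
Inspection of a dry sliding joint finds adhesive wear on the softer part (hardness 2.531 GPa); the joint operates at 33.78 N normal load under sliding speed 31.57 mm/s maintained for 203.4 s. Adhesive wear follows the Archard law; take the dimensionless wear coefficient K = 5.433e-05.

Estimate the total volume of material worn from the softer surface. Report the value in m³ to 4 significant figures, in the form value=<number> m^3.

value=4.656e-12 m^3

Each operation keeps full precision. Quoted intermediates are rounded, and one last rounding, at four significant figures.
Convert: Sliding speed v = 31.57 mm/s = 0.03157 m/s. Distance L = v·t = 0.03157 m/s × 203.4 s = 6.421 m.
Convert: Hardness H = 2.531 GPa = 2.531e+09 Pa.
Collected in SI base units: W = 33.78 N, H = 2.531e+09 Pa, K = 5.433e-05.
Worn volume V = K·W·L/H = 5.433e-05 · 33.78 · 6.421 / 2.531e+09 = 4.656e-12 m³.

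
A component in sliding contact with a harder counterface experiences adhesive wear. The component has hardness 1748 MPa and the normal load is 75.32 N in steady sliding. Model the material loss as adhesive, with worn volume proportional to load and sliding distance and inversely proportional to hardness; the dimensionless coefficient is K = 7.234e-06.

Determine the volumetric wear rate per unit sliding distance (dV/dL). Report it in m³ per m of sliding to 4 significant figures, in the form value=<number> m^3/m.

The computation holds exact precision, and the intermediates appear rounded; rounded once at the end to 4 significant figures.
Convert: Hardness H = 1748 MPa = 1.748e+09 Pa.
Working in SI base units: W = 75.32 N, H = 1.748e+09 Pa, K = 7.234e-06.
Sliding wear rate dV/dL = K·W/H: 7.234e-06 · 75.32 / 1.748e+09 = 3.117e-13 m³/m.

value=3.117e-13 m^3/m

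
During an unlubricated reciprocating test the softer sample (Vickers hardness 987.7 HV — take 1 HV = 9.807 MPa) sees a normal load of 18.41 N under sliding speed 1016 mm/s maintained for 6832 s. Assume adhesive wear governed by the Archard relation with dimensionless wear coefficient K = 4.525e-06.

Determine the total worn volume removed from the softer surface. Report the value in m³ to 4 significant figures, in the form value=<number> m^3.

value=5.970e-11 m^3

The intermediates are displayed rounded. The computation keeps full precision, and one last rounding: 4 significant digits.
Sliding speed v = 1016 mm/s = 1.016 m/s. Path length L = v·t = 1.016 m/s × 6832 s = 6941 m.
Hardness H = 987.7 HV × 9.807 MPa/HV = 9686 MPa = 9.686e+09 Pa.
In SI base units, W = 18.41 N, H = 9.686e+09 Pa, K = 4.525e-06.
Worn volume V = K·W·L/H = 4.525e-06 · 18.41 · 6941 / 9.686e+09 = 5.970e-11 m³.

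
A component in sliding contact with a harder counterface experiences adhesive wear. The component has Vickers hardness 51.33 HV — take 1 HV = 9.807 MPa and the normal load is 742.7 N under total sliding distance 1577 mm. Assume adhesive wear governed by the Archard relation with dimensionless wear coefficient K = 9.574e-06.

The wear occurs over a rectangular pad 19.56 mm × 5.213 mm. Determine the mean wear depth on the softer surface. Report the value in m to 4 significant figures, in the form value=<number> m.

Every step maintains full precision, and the intermediates are printed rounded. Rounded just once, at 4 significant figures.
Convert: Distance L = 1577 mm = 1.577 m.
Convert: Hardness H = 51.33 HV × 9.807 MPa/HV = 503.4 MPa = 5.034e+08 Pa.
Convert: Pad sides 19.56 mm × 5.213 mm = 0.01956 m × 0.005213 m. Contact area A = 0.01956 m × 0.005213 m = 1.020e-04 m².
As SI base values: W = 742.7 N, H = 5.034e+08 Pa, K = 9.574e-06.
Archard relation: V = K·W·L/H = 9.574e-06 · 742.7 · 1.577 / 5.034e+08 = 2.228e-11 m³.
Mean wear depth h = V/A = 2.228e-11 / 1.020e-04 = 2.185e-07 m.

value=2.185e-07 m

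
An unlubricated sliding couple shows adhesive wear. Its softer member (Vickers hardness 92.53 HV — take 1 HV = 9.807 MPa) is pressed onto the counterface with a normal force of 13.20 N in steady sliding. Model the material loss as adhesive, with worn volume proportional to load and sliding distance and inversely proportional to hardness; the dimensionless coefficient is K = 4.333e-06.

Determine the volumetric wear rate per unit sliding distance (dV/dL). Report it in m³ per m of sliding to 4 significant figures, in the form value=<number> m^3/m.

Intermediate values appear rounded, and every step carries exact precision; rounded once at the end, at four significant digits.
Convert: Hardness H = 92.53 HV × 9.807 MPa/HV = 907.4 MPa = 9.074e+08 Pa.
Working in SI base units: W = 13.20 N, H = 9.074e+08 Pa, K = 4.333e-06.
Sliding wear rate dV/dL = K·W/H — distance-free: 4.333e-06 · 13.20 / 9.074e+08 = 6.303e-14 m³/m.

value=6.303e-14 m^3/m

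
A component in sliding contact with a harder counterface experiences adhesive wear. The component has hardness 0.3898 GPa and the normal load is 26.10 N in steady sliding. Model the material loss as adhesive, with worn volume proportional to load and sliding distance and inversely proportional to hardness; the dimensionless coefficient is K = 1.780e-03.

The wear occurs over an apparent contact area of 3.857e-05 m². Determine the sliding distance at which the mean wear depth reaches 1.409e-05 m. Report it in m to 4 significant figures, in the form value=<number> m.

value=4.560 m

Intermediate values are displayed rounded — the algebra carries full float precision, and rounded just once, at 4 significant digits.
Hardness H = 0.3898 GPa = 3.898e+08 Pa.
Collected in SI base units: W = 26.10 N, H = 3.898e+08 Pa, K = 1.780e-03.
Allowed volume V_lim = h_lim·A = 1.409e-05 · 3.857e-05 = 5.435e-10 m³.
So the life L = V_lim·H/(K·W) = 5.435e-10 · 3.898e+08 / (1.780e-03 · 26.10) = 4.560 m.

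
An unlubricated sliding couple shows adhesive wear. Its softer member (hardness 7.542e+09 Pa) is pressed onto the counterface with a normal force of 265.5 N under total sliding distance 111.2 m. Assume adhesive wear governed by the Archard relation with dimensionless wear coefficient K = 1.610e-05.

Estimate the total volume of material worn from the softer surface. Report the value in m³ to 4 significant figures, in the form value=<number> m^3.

Every step runs at full precision. Intermediate values are printed rounded, and one last rounding: 4 significant figures.
Restated in SI base units: W = 265.5 N, H = 7.542e+09 Pa, K = 1.610e-05.
Worn volume V = K·W·L/H = 1.610e-05 · 265.5 · 111.2 / 7.542e+09 = 6.302e-11 m³.

value=6.302e-11 m^3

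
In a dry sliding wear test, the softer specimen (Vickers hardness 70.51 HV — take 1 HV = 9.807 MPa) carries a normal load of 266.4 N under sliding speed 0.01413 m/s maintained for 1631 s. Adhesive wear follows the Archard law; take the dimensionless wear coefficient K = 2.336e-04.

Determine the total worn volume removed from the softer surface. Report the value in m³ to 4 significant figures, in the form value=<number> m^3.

Each operation runs at full float precision — intermediate values are displayed rounded; rounded just once, at 4 significant digits.
Convert: Total distance L = v·t = 0.01413 m/s × 1631 s = 23.05 m.
Convert: Hardness H = 70.51 HV × 9.807 MPa/HV = 691.5 MPa = 6.915e+08 Pa.
SI base units throughout: W = 266.4 N, H = 6.915e+08 Pa, K = 2.336e-04.
Apply Archard: V = K·W·L/H = 2.336e-04 · 266.4 · 23.05 / 6.915e+08 = 2.074e-09 m³.

value=2.074e-09 m^3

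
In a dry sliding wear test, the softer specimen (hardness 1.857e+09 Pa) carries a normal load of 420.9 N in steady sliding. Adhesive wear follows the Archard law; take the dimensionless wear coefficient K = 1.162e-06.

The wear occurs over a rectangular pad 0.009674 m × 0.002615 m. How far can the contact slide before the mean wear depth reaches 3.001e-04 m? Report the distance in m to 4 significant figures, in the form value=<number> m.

Shown intermediates are rounded; every step keeps full precision, and rounded just once: four significant figures.
Convert: Contact area A = 0.009674 m × 0.002615 m = 2.530e-05 m².
Expressed in SI base units: W = 420.9 N, H = 1.857e+09 Pa, K = 1.162e-06.
Allowed volume V_lim = h_lim·A = 3.001e-04 · 2.530e-05 = 7.592e-09 m³.
Inverting, life L = V_lim·H/(K·W) = 7.592e-09 · 1.857e+09 / (1.162e-06 · 420.9) = 2.883e+04 m.

value=2.883e+04 m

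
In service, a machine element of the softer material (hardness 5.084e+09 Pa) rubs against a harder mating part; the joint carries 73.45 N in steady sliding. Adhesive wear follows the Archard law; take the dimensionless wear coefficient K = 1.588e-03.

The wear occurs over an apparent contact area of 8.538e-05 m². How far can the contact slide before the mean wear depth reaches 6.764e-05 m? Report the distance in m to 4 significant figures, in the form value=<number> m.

value=251.7 m

Intermediate values are printed rounded. The computation keeps exact precision, and rounded once at the end to four significant figures.
Restated in SI base units: W = 73.45 N, H = 5.084e+09 Pa, K = 1.588e-03.
At the depth limit, V_lim = h_lim·A = 6.764e-05 · 8.538e-05 = 5.775e-09 m³.
Life L = V_lim·H/(K·W) = 5.775e-09 · 5.084e+09 / (1.588e-03 · 73.45) = 251.7 m.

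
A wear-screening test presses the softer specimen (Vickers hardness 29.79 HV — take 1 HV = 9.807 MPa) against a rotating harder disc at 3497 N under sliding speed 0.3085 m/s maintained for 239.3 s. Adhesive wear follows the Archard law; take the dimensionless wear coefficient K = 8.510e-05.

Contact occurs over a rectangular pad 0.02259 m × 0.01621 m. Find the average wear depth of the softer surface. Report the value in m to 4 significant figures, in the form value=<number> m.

The intermediates appear rounded, and each operation holds exact precision, and a single final rounding: four significant digits.
Sliding distance L = v·t = 0.3085 m/s × 239.3 s = 73.82 m.
Hardness H = 29.79 HV × 9.807 MPa/HV = 292.2 MPa = 2.922e+08 Pa.
Contact area A = 0.02259 m × 0.01621 m = 3.662e-04 m².
Expressed in SI base units: W = 3497 N, H = 2.922e+08 Pa, K = 8.510e-05.
Archard relation: V = K·W·L/H = 8.510e-05 · 3497 · 73.82 / 2.922e+08 = 7.520e-08 m³.
Mean depth h = V/A = 7.520e-08 / 3.662e-04 = 2.054e-04 m.

value=2.054e-04 m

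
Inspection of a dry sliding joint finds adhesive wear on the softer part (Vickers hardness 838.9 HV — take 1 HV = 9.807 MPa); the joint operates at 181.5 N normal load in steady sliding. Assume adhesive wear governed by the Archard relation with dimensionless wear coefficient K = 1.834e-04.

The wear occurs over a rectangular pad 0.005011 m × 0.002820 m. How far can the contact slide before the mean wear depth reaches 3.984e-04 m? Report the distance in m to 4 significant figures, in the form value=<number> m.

value=1391 m

Intermediate values are printed rounded; every step maintains full float precision; a single final rounding to four significant digits.
Hardness H = 838.9 HV × 9.807 MPa/HV = 8227 MPa = 8.227e+09 Pa.
Contact area A = 0.005011 m × 0.002820 m = 1.413e-05 m².
As SI base values: W = 181.5 N, H = 8.227e+09 Pa, K = 1.834e-04.
Allowed volume V_lim = h_lim·A = 3.984e-04 · 1.413e-05 = 5.630e-09 m³.
Sliding life L = V_lim·H/(K·W) = 5.630e-09 · 8.227e+09 / (1.834e-04 · 181.5) = 1391 m.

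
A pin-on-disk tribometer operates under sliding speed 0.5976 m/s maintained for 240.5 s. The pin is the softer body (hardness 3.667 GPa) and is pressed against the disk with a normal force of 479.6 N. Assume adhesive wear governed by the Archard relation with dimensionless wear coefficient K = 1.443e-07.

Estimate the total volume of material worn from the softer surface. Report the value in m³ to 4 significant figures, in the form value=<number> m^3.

value=2.712e-12 m^3

The intermediates are printed rounded; the computation holds exact precision, and one final rounding: four significant digits.
Convert: Sliding distance L = v·t = 0.5976 m/s × 240.5 s = 143.7 m.
Convert: Hardness H = 3.667 GPa = 3.667e+09 Pa.
Collected in SI base units: W = 479.6 N, H = 3.667e+09 Pa, K = 1.443e-07.
Worn volume V = K·W·L/H = 1.443e-07 · 479.6 · 143.7 / 3.667e+09 = 2.712e-12 m³.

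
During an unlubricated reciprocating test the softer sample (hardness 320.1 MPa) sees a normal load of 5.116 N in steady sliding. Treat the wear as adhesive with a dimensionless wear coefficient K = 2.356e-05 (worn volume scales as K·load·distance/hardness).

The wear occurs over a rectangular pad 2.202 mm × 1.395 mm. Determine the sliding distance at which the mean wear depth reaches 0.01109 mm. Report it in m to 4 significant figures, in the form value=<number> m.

The computation holds exact precision. The intermediates appear rounded; one last rounding: 4 significant digits.
Convert: Hardness H = 320.1 MPa = 3.201e+08 Pa.
Convert: Pad sides 2.202 mm × 1.395 mm = 0.002202 m × 0.001395 m. Contact area A = 0.002202 m × 0.001395 m = 3.072e-06 m².
Convert: Depth limit h_lim = 0.01109 mm = 1.109e-05 m.
SI base units throughout: W = 5.116 N, H = 3.201e+08 Pa, K = 2.356e-05.
Allowed volume V_lim = h_lim·A = 1.109e-05 · 3.072e-06 = 3.407e-11 m³.
Inverting, life L = V_lim·H/(K·W) = 3.407e-11 · 3.201e+08 / (2.356e-05 · 5.116) = 90.47 m.

value=90.47 m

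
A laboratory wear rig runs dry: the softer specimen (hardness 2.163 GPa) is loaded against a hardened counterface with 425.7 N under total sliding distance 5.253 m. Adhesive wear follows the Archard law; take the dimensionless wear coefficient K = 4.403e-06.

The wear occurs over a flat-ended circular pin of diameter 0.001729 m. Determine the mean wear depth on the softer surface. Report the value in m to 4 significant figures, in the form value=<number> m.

Intermediates are printed rounded, and all working math carries exact precision, and rounded once at the end, at 4 significant digits.
Hardness H = 2.163 GPa = 2.163e+09 Pa.
Contact area A = π·d²/4 = π·(0.001729 m)²/4 = 2.348e-06 m².
In SI base units: W = 425.7 N, H = 2.163e+09 Pa, K = 4.403e-06.
The Archard volume V = K·W·L/H = 4.403e-06 · 425.7 · 5.253 / 2.163e+09 = 4.552e-12 m³.
Mean wear depth h = V/A = 4.552e-12 / 2.348e-06 = 1.939e-06 m.

value=1.939e-06 m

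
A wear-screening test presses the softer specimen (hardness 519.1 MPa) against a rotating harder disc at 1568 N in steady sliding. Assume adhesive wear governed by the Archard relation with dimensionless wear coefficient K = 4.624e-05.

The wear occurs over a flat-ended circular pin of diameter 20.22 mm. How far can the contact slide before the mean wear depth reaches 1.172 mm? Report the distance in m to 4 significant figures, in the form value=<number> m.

The intermediates are displayed rounded, and every step carries full float precision, and a single final rounding, at four significant figures.
Convert: Hardness H = 519.1 MPa = 5.191e+08 Pa.
Convert: Pin diameter d = 20.22 mm = 0.02022 m. Contact area A = π·d²/4 = π·(0.02022 m)²/4 = 3.211e-04 m².
Convert: Depth limit h_lim = 1.172 mm = 0.001172 m.
Expressed in SI base units: W = 1568 N, H = 5.191e+08 Pa, K = 4.624e-05.
Wearable volume V_lim = h_lim·A = 0.001172 · 3.211e-04 = 3.763e-07 m³.
Inverting, life L = V_lim·H/(K·W) = 3.763e-07 · 5.191e+08 / (4.624e-05 · 1568) = 2694 m.

value=2694 m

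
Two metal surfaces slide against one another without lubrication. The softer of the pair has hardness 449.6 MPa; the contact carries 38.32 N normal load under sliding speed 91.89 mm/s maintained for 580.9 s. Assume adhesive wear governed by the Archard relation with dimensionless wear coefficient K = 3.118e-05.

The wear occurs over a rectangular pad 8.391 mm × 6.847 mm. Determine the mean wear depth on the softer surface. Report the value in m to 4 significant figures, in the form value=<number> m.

value=2.469e-06 m

The computation maintains full precision, and the intermediates appear rounded; a lone final rounding to 4 significant digits.
Convert: Sliding speed v = 91.89 mm/s = 0.09189 m/s. The distance L = v·t = 0.09189 m/s × 580.9 s = 53.38 m.
Convert: Hardness H = 449.6 MPa = 4.496e+08 Pa.
Convert: Pad sides 8.391 mm × 6.847 mm = 0.008391 m × 0.006847 m. Contact area A = 0.008391 m × 0.006847 m = 5.745e-05 m².
In SI base units, W = 38.32 N, H = 4.496e+08 Pa, K = 3.118e-05.
Archard volume V = K·W·L/H = 3.118e-05 · 38.32 · 53.38 / 4.496e+08 = 1.419e-10 m³.
Depth of wear h = V/A = 1.419e-10 / 5.745e-05 = 2.469e-06 m.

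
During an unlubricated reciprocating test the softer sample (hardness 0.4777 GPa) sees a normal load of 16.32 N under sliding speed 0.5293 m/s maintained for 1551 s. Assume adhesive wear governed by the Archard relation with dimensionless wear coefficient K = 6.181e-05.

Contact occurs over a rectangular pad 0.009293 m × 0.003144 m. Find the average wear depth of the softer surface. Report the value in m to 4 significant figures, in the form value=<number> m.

value=5.933e-05 m

The intermediates are shown rounded; the algebra runs at full float precision. Rounded once at the end to 4 significant digits.
Convert: Path length L = v·t = 0.5293 m/s × 1551 s = 820.9 m.
Convert: Hardness H = 0.4777 GPa = 4.777e+08 Pa.
Convert: Contact area A = 0.009293 m × 0.003144 m = 2.922e-05 m².
Expressed in SI base units: W = 16.32 N, H = 4.777e+08 Pa, K = 6.181e-05.
By Archard's law, V = K·W·L/H = 6.181e-05 · 16.32 · 820.9 / 4.777e+08 = 1.734e-09 m³.
Wear depth h = V/A = 1.734e-09 / 2.922e-05 = 5.933e-05 m.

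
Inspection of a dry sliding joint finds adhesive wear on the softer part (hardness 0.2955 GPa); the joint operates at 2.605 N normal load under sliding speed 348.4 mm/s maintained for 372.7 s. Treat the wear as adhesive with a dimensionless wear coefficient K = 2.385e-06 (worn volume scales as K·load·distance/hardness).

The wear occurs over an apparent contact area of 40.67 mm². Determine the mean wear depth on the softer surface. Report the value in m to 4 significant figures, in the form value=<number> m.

Displayed values are rounded — each operation keeps full float precision, and rounded once at the end to 4 significant digits.
Sliding speed v = 348.4 mm/s = 0.3484 m/s. Path length L = v·t = 0.3484 m/s × 372.7 s = 129.8 m.
Hardness H = 0.2955 GPa = 2.955e+08 Pa.
Contact area A = 40.67 mm² = 4.067e-05 m².
In SI base units, W = 2.605 N, H = 2.955e+08 Pa, K = 2.385e-06.
Apply Archard: V = K·W·L/H = 2.385e-06 · 2.605 · 129.8 / 2.955e+08 = 2.730e-12 m³.
Depth h = V/A = 2.730e-12 / 4.067e-05 = 6.713e-08 m.

value=6.713e-08 m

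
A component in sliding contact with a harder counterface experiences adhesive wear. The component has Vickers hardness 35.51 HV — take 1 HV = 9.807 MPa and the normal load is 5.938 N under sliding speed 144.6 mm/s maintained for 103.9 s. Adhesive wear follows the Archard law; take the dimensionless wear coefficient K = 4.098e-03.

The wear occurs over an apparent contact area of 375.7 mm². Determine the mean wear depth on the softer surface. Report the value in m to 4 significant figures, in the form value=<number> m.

value=2.794e-06 m

Displayed values are rounded; each operation runs at full float precision — rounded once at the end, at four significant digits.
Convert: Sliding speed v = 144.6 mm/s = 0.1446 m/s. The distance L = v·t = 0.1446 m/s × 103.9 s = 15.02 m.
Convert: Hardness H = 35.51 HV × 9.807 MPa/HV = 348.2 MPa = 3.482e+08 Pa.
Convert: Contact area A = 375.7 mm² = 3.757e-04 m².
As SI base values: W = 5.938 N, H = 3.482e+08 Pa, K = 4.098e-03.
Volume removed: V = K·W·L/H = 4.098e-03 · 5.938 · 15.02 / 3.482e+08 = 1.050e-09 m³.
Average depth h = V/A = 1.050e-09 / 3.757e-04 = 2.794e-06 m.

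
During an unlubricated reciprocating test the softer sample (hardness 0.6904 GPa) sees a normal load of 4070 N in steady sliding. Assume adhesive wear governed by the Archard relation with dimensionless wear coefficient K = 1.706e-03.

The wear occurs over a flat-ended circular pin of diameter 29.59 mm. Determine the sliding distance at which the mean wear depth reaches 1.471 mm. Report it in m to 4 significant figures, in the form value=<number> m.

Intermediate values are printed rounded — each operation keeps full float precision. Rounded once at the end: four significant figures.
Convert: Hardness H = 0.6904 GPa = 6.904e+08 Pa.
Convert: Pin diameter d = 29.59 mm = 0.02959 m. Contact area A = π·d²/4 = π·(0.02959 m)²/4 = 6.877e-04 m².
Convert: Depth limit h_lim = 1.471 mm = 0.001471 m.
Collected in SI base units: W = 4070 N, H = 6.904e+08 Pa, K = 1.706e-03.
Volume at the limit: V_lim = h_lim·A = 0.001471 · 6.877e-04 = 1.012e-06 m³.
Thus life L = V_lim·H/(K·W) = 1.012e-06 · 6.904e+08 / (1.706e-03 · 4070) = 100.6 m.

value=100.6 m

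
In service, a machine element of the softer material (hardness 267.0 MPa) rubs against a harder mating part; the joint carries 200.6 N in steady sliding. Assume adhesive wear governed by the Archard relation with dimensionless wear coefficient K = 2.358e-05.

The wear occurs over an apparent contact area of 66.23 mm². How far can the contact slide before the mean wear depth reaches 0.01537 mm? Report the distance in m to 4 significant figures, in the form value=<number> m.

value=57.46 m

Intermediates are shown rounded. Every step carries exact precision. Rounded just once, at 4 significant figures.
Hardness H = 267.0 MPa = 2.670e+08 Pa.
Contact area A = 66.23 mm² = 6.623e-05 m².
Depth limit h_lim = 0.01537 mm = 1.537e-05 m.
Restated in SI base units: W = 200.6 N, H = 2.670e+08 Pa, K = 2.358e-05.
Volume at the limit: V_lim = h_lim·A = 1.537e-05 · 6.623e-05 = 1.018e-09 m³.
Sliding life L = V_lim·H/(K·W) = 1.018e-09 · 2.670e+08 / (2.358e-05 · 200.6) = 57.46 m.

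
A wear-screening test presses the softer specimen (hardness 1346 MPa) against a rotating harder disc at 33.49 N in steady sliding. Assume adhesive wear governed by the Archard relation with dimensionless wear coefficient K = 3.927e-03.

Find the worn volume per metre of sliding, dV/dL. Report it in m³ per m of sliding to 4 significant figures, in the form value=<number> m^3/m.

Every step maintains full precision — intermediates are printed rounded, and rounded just once, at four significant digits.
Hardness H = 1346 MPa = 1.346e+09 Pa.
SI base units throughout: W = 33.49 N, H = 1.346e+09 Pa, K = 3.927e-03.
Sliding wear rate dV/dL = K·W/H — distance-free: 3.927e-03 · 33.49 / 1.346e+09 = 9.771e-11 m³/m.

value=9.771e-11 m^3/m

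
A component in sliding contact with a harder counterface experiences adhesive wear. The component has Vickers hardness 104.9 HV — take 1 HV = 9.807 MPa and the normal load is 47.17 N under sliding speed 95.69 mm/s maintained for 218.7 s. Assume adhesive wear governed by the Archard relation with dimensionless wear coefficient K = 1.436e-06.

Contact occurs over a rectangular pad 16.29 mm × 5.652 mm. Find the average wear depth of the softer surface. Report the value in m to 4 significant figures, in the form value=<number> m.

Intermediate values appear rounded — the computation maintains full precision, and a lone final rounding, at four significant digits.
Convert: Sliding speed v = 95.69 mm/s = 0.09569 m/s. Path length L = v·t = 0.09569 m/s × 218.7 s = 20.93 m.
Convert: Hardness H = 104.9 HV × 9.807 MPa/HV = 1029 MPa = 1.029e+09 Pa.
Convert: Pad sides 16.29 mm × 5.652 mm = 0.01629 m × 0.005652 m. Contact area A = 0.01629 m × 0.005652 m = 9.207e-05 m².
In SI base units, W = 47.17 N, H = 1.029e+09 Pa, K = 1.436e-06.
Worn volume V = K·W·L/H = 1.436e-06 · 47.17 · 20.93 / 1.029e+09 = 1.378e-12 m³.
Mean wear depth h = V/A = 1.378e-12 / 9.207e-05 = 1.497e-08 m.

value=1.497e-08 m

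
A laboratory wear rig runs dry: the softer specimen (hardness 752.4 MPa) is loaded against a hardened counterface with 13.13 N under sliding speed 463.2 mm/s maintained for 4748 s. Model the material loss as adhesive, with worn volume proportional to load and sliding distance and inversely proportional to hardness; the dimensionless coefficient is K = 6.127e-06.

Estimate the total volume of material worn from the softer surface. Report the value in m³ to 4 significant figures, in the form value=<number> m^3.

All arithmetic holds full precision; intermediate values are shown rounded. Rounded just once, at four significant figures.
Convert: Sliding speed v = 463.2 mm/s = 0.4632 m/s. The distance L = v·t = 0.4632 m/s × 4748 s = 2199 m.
Convert: Hardness H = 752.4 MPa = 7.524e+08 Pa.
Collected in SI base units: W = 13.13 N, H = 7.524e+08 Pa, K = 6.127e-06.
Worn volume V = K·W·L/H = 6.127e-06 · 13.13 · 2199 / 7.524e+08 = 2.351e-10 m³.

value=2.351e-10 m^3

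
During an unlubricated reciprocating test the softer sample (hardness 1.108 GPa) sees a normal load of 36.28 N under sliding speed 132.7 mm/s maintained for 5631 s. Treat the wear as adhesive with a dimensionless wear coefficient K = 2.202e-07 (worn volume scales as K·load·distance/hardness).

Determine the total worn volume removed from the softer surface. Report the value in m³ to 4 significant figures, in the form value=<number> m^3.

value=5.388e-12 m^3

Intermediates are printed rounded, and every step carries full precision. Rounded once at the end: four significant digits.
Convert: Sliding speed v = 132.7 mm/s = 0.1327 m/s. Sliding distance L = v·t = 0.1327 m/s × 5631 s = 747.2 m.
Convert: Hardness H = 1.108 GPa = 1.108e+09 Pa.
As SI base values: W = 36.28 N, H = 1.108e+09 Pa, K = 2.202e-07.
Volume removed: V = K·W·L/H = 2.202e-07 · 36.28 · 747.2 / 1.108e+09 = 5.388e-12 m³.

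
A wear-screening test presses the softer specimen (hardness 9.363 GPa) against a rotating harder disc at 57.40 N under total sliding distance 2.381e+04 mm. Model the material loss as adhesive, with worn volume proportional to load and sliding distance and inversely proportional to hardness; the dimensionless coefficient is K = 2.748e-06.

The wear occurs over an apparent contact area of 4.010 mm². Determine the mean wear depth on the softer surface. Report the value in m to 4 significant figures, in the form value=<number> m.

The computation carries full precision, and the intermediates are shown rounded, and a single final rounding: four significant figures.
Convert: Distance L = 2.381e+04 mm = 23.81 m.
Convert: Hardness H = 9.363 GPa = 9.363e+09 Pa.
Convert: Contact area A = 4.010 mm² = 4.010e-06 m².
SI base units throughout: W = 57.40 N, H = 9.363e+09 Pa, K = 2.748e-06.
Archard volume V = K·W·L/H = 2.748e-06 · 57.40 · 23.81 / 9.363e+09 = 4.011e-13 m³.
Mean depth h = V/A = 4.011e-13 / 4.010e-06 = 1.000e-07 m.

value=1.000e-07 m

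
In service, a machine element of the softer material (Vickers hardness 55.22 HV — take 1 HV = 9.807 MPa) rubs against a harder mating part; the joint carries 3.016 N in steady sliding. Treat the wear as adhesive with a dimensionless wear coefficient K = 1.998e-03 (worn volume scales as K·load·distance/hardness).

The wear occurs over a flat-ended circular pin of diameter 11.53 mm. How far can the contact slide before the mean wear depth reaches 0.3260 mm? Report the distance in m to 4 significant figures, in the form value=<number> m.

All working math maintains full precision, and the intermediates are displayed rounded — a single final rounding to four significant figures.
Hardness H = 55.22 HV × 9.807 MPa/HV = 541.5 MPa = 5.415e+08 Pa.
Pin diameter d = 11.53 mm = 0.01153 m. Contact area A = π·d²/4 = π·(0.01153 m)²/4 = 1.044e-04 m².
Depth limit h_lim = 0.3260 mm = 3.260e-04 m.
In SI base units, W = 3.016 N, H = 5.415e+08 Pa, K = 1.998e-03.
At the depth limit, V_lim = h_lim·A = 3.260e-04 · 1.044e-04 = 3.404e-08 m³.
Inverting, life L = V_lim·H/(K·W) = 3.404e-08 · 5.415e+08 / (1.998e-03 · 3.016) = 3059 m.

value=3059 m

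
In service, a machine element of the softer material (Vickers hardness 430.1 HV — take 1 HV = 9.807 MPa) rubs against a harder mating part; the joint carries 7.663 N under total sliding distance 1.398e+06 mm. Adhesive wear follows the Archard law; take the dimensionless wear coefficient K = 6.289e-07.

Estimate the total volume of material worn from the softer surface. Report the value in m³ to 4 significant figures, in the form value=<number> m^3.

value=1.597e-12 m^3

Intermediate values are printed rounded, and each operation runs at full precision — a lone final rounding, at 4 significant figures.
Total distance L = 1.398e+06 mm = 1398 m.
Hardness H = 430.1 HV × 9.807 MPa/HV = 4218 MPa = 4.218e+09 Pa.
In SI base units: W = 7.663 N, H = 4.218e+09 Pa, K = 6.289e-07.
Archard relation: V = K·W·L/H = 6.289e-07 · 7.663 · 1398 / 4.218e+09 = 1.597e-12 m³.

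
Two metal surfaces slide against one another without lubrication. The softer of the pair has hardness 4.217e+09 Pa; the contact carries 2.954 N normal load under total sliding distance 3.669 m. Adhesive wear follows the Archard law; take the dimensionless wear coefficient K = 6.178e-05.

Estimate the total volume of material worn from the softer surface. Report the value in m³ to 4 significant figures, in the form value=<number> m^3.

value=1.588e-13 m^3

The intermediates are printed rounded. The computation keeps full float precision. Rounded just once: 4 significant digits.
As SI base values: W = 2.954 N, H = 4.217e+09 Pa, K = 6.178e-05.
By Archard's law, V = K·W·L/H = 6.178e-05 · 2.954 · 3.669 / 4.217e+09 = 1.588e-13 m³.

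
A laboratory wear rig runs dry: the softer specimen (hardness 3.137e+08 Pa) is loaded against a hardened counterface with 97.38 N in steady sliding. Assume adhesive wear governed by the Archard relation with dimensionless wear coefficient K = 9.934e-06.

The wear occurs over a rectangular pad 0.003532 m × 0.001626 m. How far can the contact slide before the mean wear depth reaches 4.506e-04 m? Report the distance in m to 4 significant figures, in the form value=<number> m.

value=839.2 m

The algebra keeps full float precision, and intermediate values are printed rounded — one last rounding: 4 significant digits.
Convert: Contact area A = 0.003532 m × 0.001626 m = 5.743e-06 m².
Working in SI base units: W = 97.38 N, H = 3.137e+08 Pa, K = 9.934e-06.
Wearable volume V_lim = h_lim·A = 4.506e-04 · 5.743e-06 = 2.588e-09 m³.
Thus life L = V_lim·H/(K·W) = 2.588e-09 · 3.137e+08 / (9.934e-06 · 97.38) = 839.2 m.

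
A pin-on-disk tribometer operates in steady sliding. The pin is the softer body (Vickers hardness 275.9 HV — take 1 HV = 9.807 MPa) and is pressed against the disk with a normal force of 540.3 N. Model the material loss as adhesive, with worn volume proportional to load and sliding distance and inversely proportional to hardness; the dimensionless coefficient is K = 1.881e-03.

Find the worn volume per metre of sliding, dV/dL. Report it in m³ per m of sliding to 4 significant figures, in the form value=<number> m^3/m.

value=3.756e-10 m^3/m

All arithmetic carries full precision, and intermediates are shown rounded — one final rounding, at four significant digits.
Hardness H = 275.9 HV × 9.807 MPa/HV = 2706 MPa = 2.706e+09 Pa.
Collected in SI base units: W = 540.3 N, H = 2.706e+09 Pa, K = 1.881e-03.
The wear rate dV/dL = K·W/H, per unit distance: 1.881e-03 · 540.3 / 2.706e+09 = 3.756e-10 m³/m.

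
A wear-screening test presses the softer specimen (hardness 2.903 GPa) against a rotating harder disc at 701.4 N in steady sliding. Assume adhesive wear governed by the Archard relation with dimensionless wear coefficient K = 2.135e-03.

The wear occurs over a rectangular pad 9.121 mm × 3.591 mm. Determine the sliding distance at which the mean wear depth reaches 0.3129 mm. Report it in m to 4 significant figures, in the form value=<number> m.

value=19.87 m

All arithmetic keeps full float precision. Intermediates are shown rounded. Rounded once at the end, at 4 significant digits.
Hardness H = 2.903 GPa = 2.903e+09 Pa.
Pad sides 9.121 mm × 3.591 mm = 0.009121 m × 0.003591 m. Contact area A = 0.009121 m × 0.003591 m = 3.275e-05 m².
Depth limit h_lim = 0.3129 mm = 3.129e-04 m.
In SI base units: W = 701.4 N, H = 2.903e+09 Pa, K = 2.135e-03.
At the depth limit, V_lim = h_lim·A = 3.129e-04 · 3.275e-05 = 1.025e-08 m³.
Thus life L = V_lim·H/(K·W) = 1.025e-08 · 2.903e+09 / (2.135e-03 · 701.4) = 19.87 m.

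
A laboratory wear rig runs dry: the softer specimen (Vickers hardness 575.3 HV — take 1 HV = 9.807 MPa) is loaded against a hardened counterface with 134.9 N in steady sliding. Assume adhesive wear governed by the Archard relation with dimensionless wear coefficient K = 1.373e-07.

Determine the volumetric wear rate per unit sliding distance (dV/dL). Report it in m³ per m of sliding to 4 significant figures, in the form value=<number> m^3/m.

Printed values are rounded — the computation carries full precision; rounded once at the end, at four significant digits.
Convert: Hardness H = 575.3 HV × 9.807 MPa/HV = 5642 MPa = 5.642e+09 Pa.
In SI base units, W = 134.9 N, H = 5.642e+09 Pa, K = 1.373e-07.
Rate of wear dV/dL = K·W/H (no L dependence): 1.373e-07 · 134.9 / 5.642e+09 = 3.283e-15 m³/m.

value=3.283e-15 m^3/m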